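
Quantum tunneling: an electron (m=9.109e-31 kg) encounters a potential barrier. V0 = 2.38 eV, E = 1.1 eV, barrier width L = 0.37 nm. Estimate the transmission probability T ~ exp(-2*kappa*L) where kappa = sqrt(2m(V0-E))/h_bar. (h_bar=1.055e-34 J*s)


V0 - E = 1.28 eV = 2.0506e-19 J
kappa = sqrt(2 * m * (V0-E)) / h_bar
= sqrt(2 * 9.109e-31 * 2.0506e-19) / 1.055e-34
= 5.7934e+09 /m
2*kappa*L = 2 * 5.7934e+09 * 0.37e-9
= 4.2871
T = exp(-4.2871) = 1.374442e-02

1.374442e-02


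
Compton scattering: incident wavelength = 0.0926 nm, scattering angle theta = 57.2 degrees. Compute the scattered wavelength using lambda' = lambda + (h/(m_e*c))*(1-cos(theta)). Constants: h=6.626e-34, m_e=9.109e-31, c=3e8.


Compton wavelength: h/(m_e*c) = 2.4247e-12 m
d_lambda = 2.4247e-12 * (1 - cos(57.2 deg))
= 2.4247e-12 * 0.458292
= 1.1112e-12 m = 0.001111 nm
lambda' = 0.0926 + 0.001111
= 0.093711 nm

0.093711


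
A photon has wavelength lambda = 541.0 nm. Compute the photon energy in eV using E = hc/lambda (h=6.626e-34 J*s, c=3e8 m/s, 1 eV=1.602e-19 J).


E = hc / lambda
= (6.626e-34)(3e8) / (541.0e-9)
= 1.9878e-25 / 5.4100e-07
= 3.6743e-19 J
Converting to eV: 3.6743e-19 / 1.602e-19
= 2.2936 eV

2.2936


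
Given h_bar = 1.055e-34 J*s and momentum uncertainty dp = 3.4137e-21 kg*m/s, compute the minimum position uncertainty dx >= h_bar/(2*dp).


dx = h_bar / (2 * dp)
= 1.055e-34 / (2 * 3.4137e-21)
= 1.055e-34 / 6.8274e-21
= 1.5452e-14 m

1.5452e-14


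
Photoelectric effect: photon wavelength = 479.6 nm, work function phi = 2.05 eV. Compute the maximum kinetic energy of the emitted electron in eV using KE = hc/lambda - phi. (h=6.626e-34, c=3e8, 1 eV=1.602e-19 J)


E_photon = hc / lambda
= (6.626e-34)(3e8) / (479.6e-9)
= 4.1447e-19 J
= 2.5872 eV
KE = E_photon - phi
= 2.5872 - 2.05
= 0.5372 eV

0.5372


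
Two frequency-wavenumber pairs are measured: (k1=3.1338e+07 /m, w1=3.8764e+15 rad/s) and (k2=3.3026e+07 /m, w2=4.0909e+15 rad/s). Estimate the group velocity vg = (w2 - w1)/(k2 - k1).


vg = (w2 - w1) / (k2 - k1)
= (4.0909e+15 - 3.8764e+15) / (3.3026e+07 - 3.1338e+07)
= 2.1450e+14 / 1.6880e+06
= 1.2707e+08 m/s

1.2707e+08


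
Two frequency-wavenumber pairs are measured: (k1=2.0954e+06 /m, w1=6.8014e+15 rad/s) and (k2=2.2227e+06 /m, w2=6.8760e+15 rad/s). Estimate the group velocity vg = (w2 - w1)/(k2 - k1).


vg = (w2 - w1) / (k2 - k1)
= (6.8760e+15 - 6.8014e+15) / (2.2227e+06 - 2.0954e+06)
= 7.4600e+13 / 1.2730e+05
= 5.8602e+08 m/s

5.8602e+08


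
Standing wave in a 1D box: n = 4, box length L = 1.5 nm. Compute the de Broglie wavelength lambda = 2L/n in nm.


lambda = 2L / n
= 2 * 1.5 / 4
= 3.0 / 4
= 0.75 nm

0.75


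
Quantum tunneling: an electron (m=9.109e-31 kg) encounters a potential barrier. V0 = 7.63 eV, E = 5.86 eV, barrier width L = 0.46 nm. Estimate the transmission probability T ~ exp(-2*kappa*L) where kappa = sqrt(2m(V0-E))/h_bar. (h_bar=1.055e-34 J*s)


V0 - E = 1.77 eV = 2.8355e-19 J
kappa = sqrt(2 * m * (V0-E)) / h_bar
= sqrt(2 * 9.109e-31 * 2.8355e-19) / 1.055e-34
= 6.8126e+09 /m
2*kappa*L = 2 * 6.8126e+09 * 0.46e-9
= 6.2676
T = exp(-6.2676) = 1.896712e-03

1.896712e-03


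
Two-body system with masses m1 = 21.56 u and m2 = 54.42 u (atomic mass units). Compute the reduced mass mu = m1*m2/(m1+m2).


mu = m1 * m2 / (m1 + m2)
= 21.56 * 54.42 / (21.56 + 54.42)
= 1173.2952 / 75.98
= 15.4422 u

15.4422


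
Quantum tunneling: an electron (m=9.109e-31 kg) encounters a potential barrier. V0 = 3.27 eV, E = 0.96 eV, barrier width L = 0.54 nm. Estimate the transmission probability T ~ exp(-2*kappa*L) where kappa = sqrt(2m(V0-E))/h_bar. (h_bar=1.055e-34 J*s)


V0 - E = 2.31 eV = 3.7006e-19 J
kappa = sqrt(2 * m * (V0-E)) / h_bar
= sqrt(2 * 9.109e-31 * 3.7006e-19) / 1.055e-34
= 7.7828e+09 /m
2*kappa*L = 2 * 7.7828e+09 * 0.54e-9
= 8.4054
T = exp(-8.4054) = 2.236541e-04

2.236541e-04


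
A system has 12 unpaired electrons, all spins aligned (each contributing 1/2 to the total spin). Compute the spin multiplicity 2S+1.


Total spin S = N * (1/2) = 12 * 0.5 = 6.0
Spin multiplicity = 2S + 1
= 2 * 6.0 + 1
= 13

13


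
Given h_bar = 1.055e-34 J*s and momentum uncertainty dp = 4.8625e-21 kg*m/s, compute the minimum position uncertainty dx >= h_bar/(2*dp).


dx = h_bar / (2 * dp)
= 1.055e-34 / (2 * 4.8625e-21)
= 1.055e-34 / 9.7250e-21
= 1.0848e-14 m

1.0848e-14


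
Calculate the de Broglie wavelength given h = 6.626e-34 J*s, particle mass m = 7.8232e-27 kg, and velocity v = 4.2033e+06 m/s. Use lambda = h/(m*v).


lambda = h / (m * v)
= 6.626e-34 / (7.8232e-27 * 4.2033e+06)
= 6.626e-34 / 3.2883e-20
= 2.0150e-14 m

2.0150e-14


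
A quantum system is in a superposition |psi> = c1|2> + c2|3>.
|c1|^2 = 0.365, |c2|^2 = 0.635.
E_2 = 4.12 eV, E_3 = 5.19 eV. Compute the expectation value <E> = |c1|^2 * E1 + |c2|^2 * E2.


<E> = |c1|^2 * E1 + |c2|^2 * E2
= 0.365 * 4.12 + 0.635 * 5.19
= 1.5038 + 3.2957
= 4.7995 eV

4.7995


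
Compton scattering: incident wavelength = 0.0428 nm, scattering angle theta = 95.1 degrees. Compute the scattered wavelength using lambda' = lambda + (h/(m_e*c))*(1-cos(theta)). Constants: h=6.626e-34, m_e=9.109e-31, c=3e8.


Compton wavelength: h/(m_e*c) = 2.4247e-12 m
d_lambda = 2.4247e-12 * (1 - cos(95.1 deg))
= 2.4247e-12 * 1.088894
= 2.6403e-12 m = 0.00264 nm
lambda' = 0.0428 + 0.00264
= 0.04544 nm

0.04544


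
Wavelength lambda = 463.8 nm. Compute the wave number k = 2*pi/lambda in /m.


k = 2 * pi / lambda
= 6.2832 / (463.8e-9)
= 6.2832 / 4.6380e-07
= 1.3547e+07 /m

1.3547e+07


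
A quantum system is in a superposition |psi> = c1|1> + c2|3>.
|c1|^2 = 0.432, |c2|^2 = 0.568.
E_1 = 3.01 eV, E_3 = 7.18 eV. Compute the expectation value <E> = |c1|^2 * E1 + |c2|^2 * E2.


<E> = |c1|^2 * E1 + |c2|^2 * E2
= 0.432 * 3.01 + 0.568 * 7.18
= 1.3003 + 4.0782
= 5.3786 eV

5.3786


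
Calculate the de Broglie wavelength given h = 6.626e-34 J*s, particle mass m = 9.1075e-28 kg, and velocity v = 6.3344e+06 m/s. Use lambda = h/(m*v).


lambda = h / (m * v)
= 6.626e-34 / (9.1075e-28 * 6.3344e+06)
= 6.626e-34 / 5.7691e-21
= 1.1485e-13 m

1.1485e-13


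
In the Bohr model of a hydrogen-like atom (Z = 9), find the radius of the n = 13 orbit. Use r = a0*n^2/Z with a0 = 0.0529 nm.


r = a0 * n^2 / Z
= 0.0529 * 13^2 / 9
= 0.0529 * 169 / 9
= 0.9933 nm

0.9933


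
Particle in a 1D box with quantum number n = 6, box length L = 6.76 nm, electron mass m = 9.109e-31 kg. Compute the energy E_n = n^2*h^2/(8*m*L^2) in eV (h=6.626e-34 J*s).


E = n^2 * h^2 / (8 * m * L^2)
= 6^2 * (6.626e-34)^2 / (8 * 9.109e-31 * (6.76e-9)^2)
= 36 * 4.3904e-67 / (8 * 9.109e-31 * 4.5698e-17)
= 4.7463e-20 J
= 0.2963 eV

0.2963


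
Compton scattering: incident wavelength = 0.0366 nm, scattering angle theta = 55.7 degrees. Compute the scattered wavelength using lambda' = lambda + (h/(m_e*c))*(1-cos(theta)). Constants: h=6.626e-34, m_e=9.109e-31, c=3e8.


Compton wavelength: h/(m_e*c) = 2.4247e-12 m
d_lambda = 2.4247e-12 * (1 - cos(55.7 deg))
= 2.4247e-12 * 0.436474
= 1.0583e-12 m = 0.001058 nm
lambda' = 0.0366 + 0.001058
= 0.037658 nm

0.037658


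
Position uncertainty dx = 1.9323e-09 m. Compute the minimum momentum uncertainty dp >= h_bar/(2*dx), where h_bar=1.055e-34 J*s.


dp = h_bar / (2 * dx)
= 1.055e-34 / (2 * 1.9323e-09)
= 1.055e-34 / 3.8646e-09
= 2.7299e-26 kg*m/s

2.7299e-26


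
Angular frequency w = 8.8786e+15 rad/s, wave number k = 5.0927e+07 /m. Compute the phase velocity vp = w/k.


vp = w / k
= 8.8786e+15 / 5.0927e+07
= 1.7434e+08 m/s

1.7434e+08


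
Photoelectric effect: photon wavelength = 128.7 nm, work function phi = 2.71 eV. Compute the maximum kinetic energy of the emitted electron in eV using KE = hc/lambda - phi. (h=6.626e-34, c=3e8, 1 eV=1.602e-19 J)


E_photon = hc / lambda
= (6.626e-34)(3e8) / (128.7e-9)
= 1.5445e-18 J
= 9.6412 eV
KE = E_photon - phi
= 9.6412 - 2.71
= 6.9312 eV

6.9312


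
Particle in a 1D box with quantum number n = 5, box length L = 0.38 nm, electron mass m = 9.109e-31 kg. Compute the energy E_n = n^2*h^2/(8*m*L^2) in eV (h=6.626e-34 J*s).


E = n^2 * h^2 / (8 * m * L^2)
= 5^2 * (6.626e-34)^2 / (8 * 9.109e-31 * (0.38e-9)^2)
= 25 * 4.3904e-67 / (8 * 9.109e-31 * 1.4440e-19)
= 1.0431e-17 J
= 65.1107 eV

65.1107


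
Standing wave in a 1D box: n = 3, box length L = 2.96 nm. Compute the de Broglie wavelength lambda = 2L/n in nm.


lambda = 2L / n
= 2 * 2.96 / 3
= 5.92 / 3
= 1.9733 nm

1.9733


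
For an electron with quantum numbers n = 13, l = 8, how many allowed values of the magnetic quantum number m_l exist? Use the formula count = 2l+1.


m_l ranges from -l to +l in integer steps
So m_l goes from -8 to +8
Count = 2l + 1 = 2*8 + 1
= 17

17


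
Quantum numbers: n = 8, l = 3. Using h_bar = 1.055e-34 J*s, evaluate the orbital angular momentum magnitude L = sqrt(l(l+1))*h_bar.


L = sqrt(l*(l+1)) * h_bar
= sqrt(3 * 4) * 1.055e-34
= sqrt(12) * 1.055e-34
= 3.4641 * 1.055e-34
= 3.6546e-34 J*s

3.6546e-34


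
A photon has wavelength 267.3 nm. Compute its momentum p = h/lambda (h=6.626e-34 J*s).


p = h / lambda
= 6.626e-34 / (267.3e-9)
= 6.626e-34 / 2.6730e-07
= 2.4789e-27 kg*m/s

2.4789e-27


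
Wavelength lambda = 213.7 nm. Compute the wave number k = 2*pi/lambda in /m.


k = 2 * pi / lambda
= 6.2832 / (213.7e-9)
= 6.2832 / 2.1370e-07
= 2.9402e+07 /m

2.9402e+07


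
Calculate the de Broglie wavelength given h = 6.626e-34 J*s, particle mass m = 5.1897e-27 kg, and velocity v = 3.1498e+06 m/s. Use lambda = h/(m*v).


lambda = h / (m * v)
= 6.626e-34 / (5.1897e-27 * 3.1498e+06)
= 6.626e-34 / 1.6347e-20
= 4.0535e-14 m

4.0535e-14


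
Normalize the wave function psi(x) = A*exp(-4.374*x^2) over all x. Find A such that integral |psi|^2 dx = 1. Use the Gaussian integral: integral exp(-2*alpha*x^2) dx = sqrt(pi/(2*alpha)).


integral |psi|^2 dx = A^2 * sqrt(pi/(2*alpha)) = 1
A^2 = sqrt(2*alpha/pi)
= sqrt(2 * 4.374 / pi)
= 1.668705
A = sqrt(1.668705)
= 1.2918

1.2918


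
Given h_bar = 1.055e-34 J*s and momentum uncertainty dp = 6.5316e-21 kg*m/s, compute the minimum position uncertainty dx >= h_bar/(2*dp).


dx = h_bar / (2 * dp)
= 1.055e-34 / (2 * 6.5316e-21)
= 1.055e-34 / 1.3063e-20
= 8.0761e-15 m

8.0761e-15


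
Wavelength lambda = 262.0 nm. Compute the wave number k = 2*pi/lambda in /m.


k = 2 * pi / lambda
= 6.2832 / (262.0e-9)
= 6.2832 / 2.6200e-07
= 2.3982e+07 /m

2.3982e+07


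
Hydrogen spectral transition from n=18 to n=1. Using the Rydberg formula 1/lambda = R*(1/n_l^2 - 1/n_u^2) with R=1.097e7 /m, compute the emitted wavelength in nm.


1/lambda = R * (1/n_l^2 - 1/n_u^2)
= 1.097e7 * (1/1^2 - 1/18^2)
= 1.097e7 * (1.0 - 0.003086)
= 1.097e7 * 0.996914
= 1.0936e+07 /m
lambda = 1 / 1.0936e+07 = 91.4399 nm

91.4399


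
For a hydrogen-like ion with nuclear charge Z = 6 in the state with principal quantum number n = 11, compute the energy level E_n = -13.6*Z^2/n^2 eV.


E_n = -13.6 * Z^2 / n^2
= -13.6 * 6^2 / 11^2
= -13.6 * 36 / 121
= -4.0463 eV

-4.0463


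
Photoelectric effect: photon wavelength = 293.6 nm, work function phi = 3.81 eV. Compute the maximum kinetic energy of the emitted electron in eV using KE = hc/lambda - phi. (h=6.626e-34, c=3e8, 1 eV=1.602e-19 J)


E_photon = hc / lambda
= (6.626e-34)(3e8) / (293.6e-9)
= 6.7704e-19 J
= 4.2262 eV
KE = E_photon - phi
= 4.2262 - 3.81
= 0.4162 eV

0.4162


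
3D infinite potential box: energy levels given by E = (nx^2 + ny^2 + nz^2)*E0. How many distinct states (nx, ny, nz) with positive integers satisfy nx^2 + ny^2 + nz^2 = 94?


Enumerate all (nx, ny, nz) with nx^2 + ny^2 + nz^2 = 94:
(2,3,9)
(2,9,3)
(3,2,9)
(3,6,7)
(3,7,6)
(3,9,2)
(6,3,7)
(6,7,3)
(7,3,6)
(7,6,3)
(9,2,3)
(9,3,2)
Total degeneracy = 12

12


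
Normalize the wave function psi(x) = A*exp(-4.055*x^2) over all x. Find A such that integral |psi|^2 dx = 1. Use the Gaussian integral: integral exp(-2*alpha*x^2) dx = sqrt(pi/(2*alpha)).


integral |psi|^2 dx = A^2 * sqrt(pi/(2*alpha)) = 1
A^2 = sqrt(2*alpha/pi)
= sqrt(2 * 4.055 / pi)
= 1.606703
A = sqrt(1.606703)
= 1.2676

1.2676


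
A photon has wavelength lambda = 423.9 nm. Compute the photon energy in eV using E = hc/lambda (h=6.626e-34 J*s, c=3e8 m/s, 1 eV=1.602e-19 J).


E = hc / lambda
= (6.626e-34)(3e8) / (423.9e-9)
= 1.9878e-25 / 4.2390e-07
= 4.6893e-19 J
Converting to eV: 4.6893e-19 / 1.602e-19
= 2.9272 eV

2.9272


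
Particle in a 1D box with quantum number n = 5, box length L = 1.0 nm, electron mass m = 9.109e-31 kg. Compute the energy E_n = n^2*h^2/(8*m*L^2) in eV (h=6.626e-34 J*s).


E = n^2 * h^2 / (8 * m * L^2)
= 5^2 * (6.626e-34)^2 / (8 * 9.109e-31 * (1.0e-9)^2)
= 25 * 4.3904e-67 / (8 * 9.109e-31 * 1.0000e-18)
= 1.5062e-18 J
= 9.402 eV

9.402


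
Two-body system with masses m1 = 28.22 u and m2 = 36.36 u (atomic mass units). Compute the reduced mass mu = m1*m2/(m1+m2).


mu = m1 * m2 / (m1 + m2)
= 28.22 * 36.36 / (28.22 + 36.36)
= 1026.0792 / 64.58
= 15.8885 u

15.8885


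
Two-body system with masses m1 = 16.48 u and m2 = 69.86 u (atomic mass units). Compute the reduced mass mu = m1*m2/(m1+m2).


mu = m1 * m2 / (m1 + m2)
= 16.48 * 69.86 / (16.48 + 69.86)
= 1151.2928 / 86.34
= 13.3344 u

13.3344


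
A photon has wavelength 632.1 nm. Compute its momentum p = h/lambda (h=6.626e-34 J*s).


p = h / lambda
= 6.626e-34 / (632.1e-9)
= 6.626e-34 / 6.3210e-07
= 1.0483e-27 kg*m/s

1.0483e-27


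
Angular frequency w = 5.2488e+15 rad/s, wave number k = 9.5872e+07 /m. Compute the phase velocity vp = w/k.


vp = w / k
= 5.2488e+15 / 9.5872e+07
= 5.4748e+07 m/s

5.4748e+07


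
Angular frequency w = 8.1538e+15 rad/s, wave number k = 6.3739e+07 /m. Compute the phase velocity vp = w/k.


vp = w / k
= 8.1538e+15 / 6.3739e+07
= 1.2792e+08 m/s

1.2792e+08


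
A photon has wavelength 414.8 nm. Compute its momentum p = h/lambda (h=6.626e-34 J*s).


p = h / lambda
= 6.626e-34 / (414.8e-9)
= 6.626e-34 / 4.1480e-07
= 1.5974e-27 kg*m/s

1.5974e-27


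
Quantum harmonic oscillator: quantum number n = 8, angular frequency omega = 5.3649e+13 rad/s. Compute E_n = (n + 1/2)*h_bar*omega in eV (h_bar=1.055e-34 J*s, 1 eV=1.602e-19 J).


E = (n + 1/2) * h_bar * omega
= (8 + 0.5) * 1.055e-34 * 5.3649e+13
= 8.5 * 5.6600e-21
= 4.8110e-20 J
= 0.3003 eV

0.3003


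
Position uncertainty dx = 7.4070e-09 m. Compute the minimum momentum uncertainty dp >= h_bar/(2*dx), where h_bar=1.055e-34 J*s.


dp = h_bar / (2 * dx)
= 1.055e-34 / (2 * 7.4070e-09)
= 1.055e-34 / 1.4814e-08
= 7.1216e-27 kg*m/s

7.1216e-27


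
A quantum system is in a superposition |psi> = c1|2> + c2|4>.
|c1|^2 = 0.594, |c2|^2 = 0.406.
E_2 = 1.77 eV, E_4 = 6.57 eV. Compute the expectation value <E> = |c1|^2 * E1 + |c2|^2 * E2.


<E> = |c1|^2 * E1 + |c2|^2 * E2
= 0.594 * 1.77 + 0.406 * 6.57
= 1.0514 + 2.6674
= 3.7188 eV

3.7188


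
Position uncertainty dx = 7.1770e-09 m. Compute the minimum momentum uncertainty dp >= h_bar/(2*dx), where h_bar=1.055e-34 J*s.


dp = h_bar / (2 * dx)
= 1.055e-34 / (2 * 7.1770e-09)
= 1.055e-34 / 1.4354e-08
= 7.3499e-27 kg*m/s

7.3499e-27


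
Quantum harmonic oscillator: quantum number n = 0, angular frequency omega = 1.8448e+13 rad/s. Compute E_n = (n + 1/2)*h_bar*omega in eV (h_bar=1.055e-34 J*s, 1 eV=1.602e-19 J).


E = (n + 1/2) * h_bar * omega
= (0 + 0.5) * 1.055e-34 * 1.8448e+13
= 0.5 * 1.9463e-21
= 9.7313e-22 J
= 0.0061 eV

0.0061


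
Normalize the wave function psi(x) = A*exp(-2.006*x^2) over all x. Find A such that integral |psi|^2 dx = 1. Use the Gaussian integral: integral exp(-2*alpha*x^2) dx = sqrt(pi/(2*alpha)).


integral |psi|^2 dx = A^2 * sqrt(pi/(2*alpha)) = 1
A^2 = sqrt(2*alpha/pi)
= sqrt(2 * 2.006 / pi)
= 1.13007
A = sqrt(1.13007)
= 1.063

1.063


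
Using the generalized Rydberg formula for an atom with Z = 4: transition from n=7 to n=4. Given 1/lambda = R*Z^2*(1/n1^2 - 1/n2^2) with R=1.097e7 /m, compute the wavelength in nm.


1/lambda = R * Z^2 * (1/n1^2 - 1/n2^2)
= 1.097e7 * 4^2 * (1/4^2 - 1/7^2)
= 1.097e7 * 16 * (0.0625 - 0.020408)
= 7.3880e+06 /m
lambda = 1 / 7.3880e+06
= 135.3554 nm

135.3554


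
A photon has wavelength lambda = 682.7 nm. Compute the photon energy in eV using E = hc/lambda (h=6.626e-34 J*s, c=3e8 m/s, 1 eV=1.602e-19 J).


E = hc / lambda
= (6.626e-34)(3e8) / (682.7e-9)
= 1.9878e-25 / 6.8270e-07
= 2.9117e-19 J
Converting to eV: 2.9117e-19 / 1.602e-19
= 1.8175 eV

1.8175


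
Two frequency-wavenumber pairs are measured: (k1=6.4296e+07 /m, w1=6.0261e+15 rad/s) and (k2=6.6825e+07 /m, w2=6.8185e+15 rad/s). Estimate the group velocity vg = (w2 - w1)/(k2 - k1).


vg = (w2 - w1) / (k2 - k1)
= (6.8185e+15 - 6.0261e+15) / (6.6825e+07 - 6.4296e+07)
= 7.9240e+14 / 2.5290e+06
= 3.1333e+08 m/s

3.1333e+08


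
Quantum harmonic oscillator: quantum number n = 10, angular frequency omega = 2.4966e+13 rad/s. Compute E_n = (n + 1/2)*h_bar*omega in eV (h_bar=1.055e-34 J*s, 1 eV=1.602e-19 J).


E = (n + 1/2) * h_bar * omega
= (10 + 0.5) * 1.055e-34 * 2.4966e+13
= 10.5 * 2.6339e-21
= 2.7656e-20 J
= 0.1726 eV

0.1726


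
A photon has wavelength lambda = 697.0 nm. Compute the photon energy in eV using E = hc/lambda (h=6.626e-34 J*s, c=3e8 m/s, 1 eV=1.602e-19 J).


E = hc / lambda
= (6.626e-34)(3e8) / (697.0e-9)
= 1.9878e-25 / 6.9700e-07
= 2.8519e-19 J
Converting to eV: 2.8519e-19 / 1.602e-19
= 1.7802 eV

1.7802


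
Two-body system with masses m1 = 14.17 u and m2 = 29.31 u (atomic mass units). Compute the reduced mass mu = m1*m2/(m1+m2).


mu = m1 * m2 / (m1 + m2)
= 14.17 * 29.31 / (14.17 + 29.31)
= 415.3227 / 43.48
= 9.552 u

9.552


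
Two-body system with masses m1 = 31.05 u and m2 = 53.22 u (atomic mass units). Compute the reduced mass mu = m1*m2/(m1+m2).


mu = m1 * m2 / (m1 + m2)
= 31.05 * 53.22 / (31.05 + 53.22)
= 1652.481 / 84.27
= 19.6094 u

19.6094


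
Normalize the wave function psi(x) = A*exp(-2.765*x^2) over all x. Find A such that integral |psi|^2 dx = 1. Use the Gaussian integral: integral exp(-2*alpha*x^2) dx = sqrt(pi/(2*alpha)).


integral |psi|^2 dx = A^2 * sqrt(pi/(2*alpha)) = 1
A^2 = sqrt(2*alpha/pi)
= sqrt(2 * 2.765 / pi)
= 1.326746
A = sqrt(1.326746)
= 1.1518

1.1518


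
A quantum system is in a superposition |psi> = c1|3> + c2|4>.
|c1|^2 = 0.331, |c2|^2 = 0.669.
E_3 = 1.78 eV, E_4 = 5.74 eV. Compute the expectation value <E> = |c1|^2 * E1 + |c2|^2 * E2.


<E> = |c1|^2 * E1 + |c2|^2 * E2
= 0.331 * 1.78 + 0.669 * 5.74
= 0.5892 + 3.8401
= 4.4292 eV

4.4292


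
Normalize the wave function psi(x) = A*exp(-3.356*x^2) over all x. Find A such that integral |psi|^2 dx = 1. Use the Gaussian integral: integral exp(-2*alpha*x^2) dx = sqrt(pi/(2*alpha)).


integral |psi|^2 dx = A^2 * sqrt(pi/(2*alpha)) = 1
A^2 = sqrt(2*alpha/pi)
= sqrt(2 * 3.356 / pi)
= 1.461676
A = sqrt(1.461676)
= 1.209

1.209


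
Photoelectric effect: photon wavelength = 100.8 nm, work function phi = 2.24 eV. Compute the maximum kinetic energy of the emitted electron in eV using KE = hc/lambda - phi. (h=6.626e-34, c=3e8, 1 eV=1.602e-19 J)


E_photon = hc / lambda
= (6.626e-34)(3e8) / (100.8e-9)
= 1.9720e-18 J
= 12.3098 eV
KE = E_photon - phi
= 12.3098 - 2.24
= 10.0698 eV

10.0698


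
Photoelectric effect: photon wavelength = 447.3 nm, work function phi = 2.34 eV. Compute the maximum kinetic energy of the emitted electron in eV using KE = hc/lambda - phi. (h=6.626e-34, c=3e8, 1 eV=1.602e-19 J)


E_photon = hc / lambda
= (6.626e-34)(3e8) / (447.3e-9)
= 4.4440e-19 J
= 2.774 eV
KE = E_photon - phi
= 2.774 - 2.34
= 0.434 eV

0.434


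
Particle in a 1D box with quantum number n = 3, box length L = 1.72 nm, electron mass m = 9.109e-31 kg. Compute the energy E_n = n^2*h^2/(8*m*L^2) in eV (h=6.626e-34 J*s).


E = n^2 * h^2 / (8 * m * L^2)
= 3^2 * (6.626e-34)^2 / (8 * 9.109e-31 * (1.72e-9)^2)
= 9 * 4.3904e-67 / (8 * 9.109e-31 * 2.9584e-18)
= 1.8329e-19 J
= 1.1441 eV

1.1441


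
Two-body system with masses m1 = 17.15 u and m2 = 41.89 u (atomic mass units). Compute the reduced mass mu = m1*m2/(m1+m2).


mu = m1 * m2 / (m1 + m2)
= 17.15 * 41.89 / (17.15 + 41.89)
= 718.4135 / 59.04
= 12.1683 u

12.1683


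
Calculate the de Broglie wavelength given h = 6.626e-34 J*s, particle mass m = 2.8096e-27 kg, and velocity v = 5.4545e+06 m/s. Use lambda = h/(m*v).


lambda = h / (m * v)
= 6.626e-34 / (2.8096e-27 * 5.4545e+06)
= 6.626e-34 / 1.5325e-20
= 4.3237e-14 m

4.3237e-14


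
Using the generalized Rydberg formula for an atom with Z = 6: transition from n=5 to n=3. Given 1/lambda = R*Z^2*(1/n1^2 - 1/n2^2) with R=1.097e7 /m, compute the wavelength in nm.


1/lambda = R * Z^2 * (1/n1^2 - 1/n2^2)
= 1.097e7 * 6^2 * (1/3^2 - 1/5^2)
= 1.097e7 * 36 * (0.111111 - 0.04)
= 2.8083e+07 /m
lambda = 1 / 2.8083e+07
= 35.6085 nm

35.6085


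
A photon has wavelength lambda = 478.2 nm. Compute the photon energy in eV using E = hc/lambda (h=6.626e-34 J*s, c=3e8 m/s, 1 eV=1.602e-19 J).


E = hc / lambda
= (6.626e-34)(3e8) / (478.2e-9)
= 1.9878e-25 / 4.7820e-07
= 4.1568e-19 J
Converting to eV: 4.1568e-19 / 1.602e-19
= 2.5948 eV

2.5948


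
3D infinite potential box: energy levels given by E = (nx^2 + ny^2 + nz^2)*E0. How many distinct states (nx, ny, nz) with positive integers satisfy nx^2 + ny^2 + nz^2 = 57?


Enumerate all (nx, ny, nz) with nx^2 + ny^2 + nz^2 = 57:
(2,2,7)
(2,7,2)
(4,4,5)
(4,5,4)
(5,4,4)
(7,2,2)
Total degeneracy = 6

6


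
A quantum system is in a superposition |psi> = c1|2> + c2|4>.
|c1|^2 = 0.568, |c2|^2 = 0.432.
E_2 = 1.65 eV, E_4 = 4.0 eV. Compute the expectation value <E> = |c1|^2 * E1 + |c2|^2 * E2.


<E> = |c1|^2 * E1 + |c2|^2 * E2
= 0.568 * 1.65 + 0.432 * 4.0
= 0.9372 + 1.728
= 2.6652 eV

2.6652


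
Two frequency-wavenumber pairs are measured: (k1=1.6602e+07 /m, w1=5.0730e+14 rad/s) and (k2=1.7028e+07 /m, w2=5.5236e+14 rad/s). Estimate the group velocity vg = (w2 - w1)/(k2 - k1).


vg = (w2 - w1) / (k2 - k1)
= (5.5236e+14 - 5.0730e+14) / (1.7028e+07 - 1.6602e+07)
= 4.5060e+13 / 4.2600e+05
= 1.0577e+08 m/s

1.0577e+08


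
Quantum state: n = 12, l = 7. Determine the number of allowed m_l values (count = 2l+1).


m_l ranges from -l to +l in integer steps
So m_l goes from -7 to +7
Count = 2l + 1 = 2*7 + 1
= 15

15


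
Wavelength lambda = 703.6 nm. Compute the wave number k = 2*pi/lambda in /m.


k = 2 * pi / lambda
= 6.2832 / (703.6e-9)
= 6.2832 / 7.0360e-07
= 8.9301e+06 /m

8.9301e+06


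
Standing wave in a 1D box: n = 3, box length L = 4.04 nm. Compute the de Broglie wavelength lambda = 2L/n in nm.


lambda = 2L / n
= 2 * 4.04 / 3
= 8.08 / 3
= 2.6933 nm

2.6933


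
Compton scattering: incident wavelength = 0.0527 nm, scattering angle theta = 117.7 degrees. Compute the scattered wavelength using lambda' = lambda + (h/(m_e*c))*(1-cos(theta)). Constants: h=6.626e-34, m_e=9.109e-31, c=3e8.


Compton wavelength: h/(m_e*c) = 2.4247e-12 m
d_lambda = 2.4247e-12 * (1 - cos(117.7 deg))
= 2.4247e-12 * 1.464842
= 3.5518e-12 m = 0.003552 nm
lambda' = 0.0527 + 0.003552
= 0.056252 nm

0.056252


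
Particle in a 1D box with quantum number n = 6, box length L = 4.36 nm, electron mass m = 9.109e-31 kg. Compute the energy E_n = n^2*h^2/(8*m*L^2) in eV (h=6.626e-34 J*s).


E = n^2 * h^2 / (8 * m * L^2)
= 6^2 * (6.626e-34)^2 / (8 * 9.109e-31 * (4.36e-9)^2)
= 36 * 4.3904e-67 / (8 * 9.109e-31 * 1.9010e-17)
= 1.1410e-19 J
= 0.7122 eV

0.7122


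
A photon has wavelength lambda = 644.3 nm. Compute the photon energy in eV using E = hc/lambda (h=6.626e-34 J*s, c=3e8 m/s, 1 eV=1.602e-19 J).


E = hc / lambda
= (6.626e-34)(3e8) / (644.3e-9)
= 1.9878e-25 / 6.4430e-07
= 3.0852e-19 J
Converting to eV: 3.0852e-19 / 1.602e-19
= 1.9258 eV

1.9258


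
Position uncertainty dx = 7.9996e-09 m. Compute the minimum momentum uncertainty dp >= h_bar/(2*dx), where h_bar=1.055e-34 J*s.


dp = h_bar / (2 * dx)
= 1.055e-34 / (2 * 7.9996e-09)
= 1.055e-34 / 1.5999e-08
= 6.5941e-27 kg*m/s

6.5941e-27


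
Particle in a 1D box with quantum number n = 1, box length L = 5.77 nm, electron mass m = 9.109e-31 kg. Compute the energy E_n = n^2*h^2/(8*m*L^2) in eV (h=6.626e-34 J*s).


E = n^2 * h^2 / (8 * m * L^2)
= 1^2 * (6.626e-34)^2 / (8 * 9.109e-31 * (5.77e-9)^2)
= 1 * 4.3904e-67 / (8 * 9.109e-31 * 3.3293e-17)
= 1.8096e-21 J
= 0.0113 eV

0.0113


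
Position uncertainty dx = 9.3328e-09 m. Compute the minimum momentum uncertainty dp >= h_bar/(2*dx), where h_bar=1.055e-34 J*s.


dp = h_bar / (2 * dx)
= 1.055e-34 / (2 * 9.3328e-09)
= 1.055e-34 / 1.8666e-08
= 5.6521e-27 kg*m/s

5.6521e-27


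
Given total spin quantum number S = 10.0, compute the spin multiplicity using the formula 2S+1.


Spin multiplicity = 2S + 1
= 2 * 10.0 + 1
= 20.0 + 1
= 21

21


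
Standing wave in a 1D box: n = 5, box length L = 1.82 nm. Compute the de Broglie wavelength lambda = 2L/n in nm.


lambda = 2L / n
= 2 * 1.82 / 5
= 3.64 / 5
= 0.728 nm

0.728


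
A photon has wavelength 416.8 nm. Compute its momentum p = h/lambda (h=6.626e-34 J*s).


p = h / lambda
= 6.626e-34 / (416.8e-9)
= 6.626e-34 / 4.1680e-07
= 1.5897e-27 kg*m/s

1.5897e-27


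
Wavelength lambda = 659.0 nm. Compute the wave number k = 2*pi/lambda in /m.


k = 2 * pi / lambda
= 6.2832 / (659.0e-9)
= 6.2832 / 6.5900e-07
= 9.5344e+06 /m

9.5344e+06


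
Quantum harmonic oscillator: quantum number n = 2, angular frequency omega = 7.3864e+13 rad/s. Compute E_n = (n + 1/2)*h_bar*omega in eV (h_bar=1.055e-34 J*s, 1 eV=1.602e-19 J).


E = (n + 1/2) * h_bar * omega
= (2 + 0.5) * 1.055e-34 * 7.3864e+13
= 2.5 * 7.7927e-21
= 1.9482e-20 J
= 0.1216 eV

0.1216


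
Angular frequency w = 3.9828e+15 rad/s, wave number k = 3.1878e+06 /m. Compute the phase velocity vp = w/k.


vp = w / k
= 3.9828e+15 / 3.1878e+06
= 1.2494e+09 m/s

1.2494e+09


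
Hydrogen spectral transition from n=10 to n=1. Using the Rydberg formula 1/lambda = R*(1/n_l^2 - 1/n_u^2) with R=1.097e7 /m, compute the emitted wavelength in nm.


1/lambda = R * (1/n_l^2 - 1/n_u^2)
= 1.097e7 * (1/1^2 - 1/10^2)
= 1.097e7 * (1.0 - 0.01)
= 1.097e7 * 0.99
= 1.0860e+07 /m
lambda = 1 / 1.0860e+07 = 92.0785 nm

92.0785


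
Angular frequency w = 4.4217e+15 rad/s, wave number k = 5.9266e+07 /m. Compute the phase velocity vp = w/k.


vp = w / k
= 4.4217e+15 / 5.9266e+07
= 7.4608e+07 m/s

7.4608e+07


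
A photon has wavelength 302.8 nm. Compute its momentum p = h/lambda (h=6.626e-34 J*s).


p = h / lambda
= 6.626e-34 / (302.8e-9)
= 6.626e-34 / 3.0280e-07
= 2.1882e-27 kg*m/s

2.1882e-27


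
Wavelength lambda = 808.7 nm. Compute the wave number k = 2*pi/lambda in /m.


k = 2 * pi / lambda
= 6.2832 / (808.7e-9)
= 6.2832 / 8.0870e-07
= 7.7695e+06 /m

7.7695e+06


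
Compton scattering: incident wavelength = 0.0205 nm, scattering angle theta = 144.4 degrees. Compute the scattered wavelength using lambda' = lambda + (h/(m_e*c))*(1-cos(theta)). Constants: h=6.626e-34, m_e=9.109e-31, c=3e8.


Compton wavelength: h/(m_e*c) = 2.4247e-12 m
d_lambda = 2.4247e-12 * (1 - cos(144.4 deg))
= 2.4247e-12 * 1.813101
= 4.3962e-12 m = 0.004396 nm
lambda' = 0.0205 + 0.004396
= 0.024896 nm

0.024896


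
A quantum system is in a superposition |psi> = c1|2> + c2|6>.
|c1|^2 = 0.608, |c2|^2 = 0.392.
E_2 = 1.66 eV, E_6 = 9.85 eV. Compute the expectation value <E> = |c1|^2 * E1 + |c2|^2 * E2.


<E> = |c1|^2 * E1 + |c2|^2 * E2
= 0.608 * 1.66 + 0.392 * 9.85
= 1.0093 + 3.8612
= 4.8705 eV

4.8705


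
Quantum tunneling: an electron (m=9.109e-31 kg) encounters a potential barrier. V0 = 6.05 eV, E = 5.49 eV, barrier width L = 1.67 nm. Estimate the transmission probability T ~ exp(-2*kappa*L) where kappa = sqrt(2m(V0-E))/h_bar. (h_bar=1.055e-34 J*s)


V0 - E = 0.56 eV = 8.9712e-20 J
kappa = sqrt(2 * m * (V0-E)) / h_bar
= sqrt(2 * 9.109e-31 * 8.9712e-20) / 1.055e-34
= 3.8320e+09 /m
2*kappa*L = 2 * 3.8320e+09 * 1.67e-9
= 12.7988
T = exp(-12.7988) = 2.764057e-06

2.764057e-06


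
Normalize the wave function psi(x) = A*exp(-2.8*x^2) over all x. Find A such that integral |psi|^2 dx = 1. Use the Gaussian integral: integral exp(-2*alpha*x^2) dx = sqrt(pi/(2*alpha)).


integral |psi|^2 dx = A^2 * sqrt(pi/(2*alpha)) = 1
A^2 = sqrt(2*alpha/pi)
= sqrt(2 * 2.8 / pi)
= 1.335116
A = sqrt(1.335116)
= 1.1555

1.1555


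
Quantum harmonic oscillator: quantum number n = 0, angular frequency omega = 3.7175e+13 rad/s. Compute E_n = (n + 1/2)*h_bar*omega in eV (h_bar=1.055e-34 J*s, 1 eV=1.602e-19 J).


E = (n + 1/2) * h_bar * omega
= (0 + 0.5) * 1.055e-34 * 3.7175e+13
= 0.5 * 3.9220e-21
= 1.9610e-21 J
= 0.0122 eV

0.0122


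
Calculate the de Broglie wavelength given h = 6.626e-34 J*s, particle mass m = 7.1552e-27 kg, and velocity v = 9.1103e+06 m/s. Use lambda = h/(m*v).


lambda = h / (m * v)
= 6.626e-34 / (7.1552e-27 * 9.1103e+06)
= 6.626e-34 / 6.5186e-20
= 1.0165e-14 m

1.0165e-14


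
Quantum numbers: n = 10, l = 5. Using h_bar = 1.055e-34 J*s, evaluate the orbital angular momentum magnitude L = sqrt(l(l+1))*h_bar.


L = sqrt(l*(l+1)) * h_bar
= sqrt(5 * 6) * 1.055e-34
= sqrt(30) * 1.055e-34
= 5.4772 * 1.055e-34
= 5.7785e-34 J*s

5.7785e-34


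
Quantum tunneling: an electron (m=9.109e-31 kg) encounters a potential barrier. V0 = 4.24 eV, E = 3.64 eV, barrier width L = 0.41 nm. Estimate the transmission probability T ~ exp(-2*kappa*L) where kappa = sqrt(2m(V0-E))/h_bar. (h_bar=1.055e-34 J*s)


V0 - E = 0.6 eV = 9.6120e-20 J
kappa = sqrt(2 * m * (V0-E)) / h_bar
= sqrt(2 * 9.109e-31 * 9.6120e-20) / 1.055e-34
= 3.9665e+09 /m
2*kappa*L = 2 * 3.9665e+09 * 0.41e-9
= 3.2525
T = exp(-3.2525) = 3.867701e-02

3.867701e-02


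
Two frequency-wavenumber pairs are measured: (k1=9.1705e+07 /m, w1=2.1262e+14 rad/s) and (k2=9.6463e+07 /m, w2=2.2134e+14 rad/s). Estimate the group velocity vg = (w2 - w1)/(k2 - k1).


vg = (w2 - w1) / (k2 - k1)
= (2.2134e+14 - 2.1262e+14) / (9.6463e+07 - 9.1705e+07)
= 8.7200e+12 / 4.7580e+06
= 1.8327e+06 m/s

1.8327e+06


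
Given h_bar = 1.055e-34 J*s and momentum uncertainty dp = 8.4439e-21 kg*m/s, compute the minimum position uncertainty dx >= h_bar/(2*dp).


dx = h_bar / (2 * dp)
= 1.055e-34 / (2 * 8.4439e-21)
= 1.055e-34 / 1.6888e-20
= 6.2471e-15 m

6.2471e-15


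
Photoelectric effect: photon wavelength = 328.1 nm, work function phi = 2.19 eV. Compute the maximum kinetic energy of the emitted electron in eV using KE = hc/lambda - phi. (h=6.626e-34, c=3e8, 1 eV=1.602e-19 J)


E_photon = hc / lambda
= (6.626e-34)(3e8) / (328.1e-9)
= 6.0585e-19 J
= 3.7818 eV
KE = E_photon - phi
= 3.7818 - 2.19
= 1.5918 eV

1.5918


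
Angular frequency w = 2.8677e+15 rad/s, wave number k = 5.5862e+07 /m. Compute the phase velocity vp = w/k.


vp = w / k
= 2.8677e+15 / 5.5862e+07
= 5.1335e+07 m/s

5.1335e+07


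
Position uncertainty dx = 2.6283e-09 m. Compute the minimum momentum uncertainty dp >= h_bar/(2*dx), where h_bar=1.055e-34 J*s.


dp = h_bar / (2 * dx)
= 1.055e-34 / (2 * 2.6283e-09)
= 1.055e-34 / 5.2566e-09
= 2.0070e-26 kg*m/s

2.0070e-26


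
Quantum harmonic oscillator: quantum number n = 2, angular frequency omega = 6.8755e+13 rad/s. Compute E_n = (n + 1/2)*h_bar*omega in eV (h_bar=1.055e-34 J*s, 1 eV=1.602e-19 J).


E = (n + 1/2) * h_bar * omega
= (2 + 0.5) * 1.055e-34 * 6.8755e+13
= 2.5 * 7.2537e-21
= 1.8134e-20 J
= 0.1132 eV

0.1132


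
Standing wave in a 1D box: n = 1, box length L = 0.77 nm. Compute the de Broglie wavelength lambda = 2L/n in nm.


lambda = 2L / n
= 2 * 0.77 / 1
= 1.54 / 1
= 1.54 nm

1.54


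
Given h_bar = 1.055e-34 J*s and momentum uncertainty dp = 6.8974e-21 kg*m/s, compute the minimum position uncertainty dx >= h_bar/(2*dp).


dx = h_bar / (2 * dp)
= 1.055e-34 / (2 * 6.8974e-21)
= 1.055e-34 / 1.3795e-20
= 7.6478e-15 m

7.6478e-15


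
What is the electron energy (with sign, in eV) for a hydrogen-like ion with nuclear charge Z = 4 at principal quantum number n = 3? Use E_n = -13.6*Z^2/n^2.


E_n = -13.6 * Z^2 / n^2
= -13.6 * 4^2 / 3^2
= -13.6 * 16 / 9
= -24.1778 eV

-24.1778


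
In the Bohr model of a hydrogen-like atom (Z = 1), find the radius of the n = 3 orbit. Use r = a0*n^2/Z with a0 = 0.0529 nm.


r = a0 * n^2 / Z
= 0.0529 * 3^2 / 1
= 0.0529 * 9 / 1
= 0.4761 nm

0.4761


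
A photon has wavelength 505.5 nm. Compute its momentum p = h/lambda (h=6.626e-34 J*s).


p = h / lambda
= 6.626e-34 / (505.5e-9)
= 6.626e-34 / 5.0550e-07
= 1.3108e-27 kg*m/s

1.3108e-27


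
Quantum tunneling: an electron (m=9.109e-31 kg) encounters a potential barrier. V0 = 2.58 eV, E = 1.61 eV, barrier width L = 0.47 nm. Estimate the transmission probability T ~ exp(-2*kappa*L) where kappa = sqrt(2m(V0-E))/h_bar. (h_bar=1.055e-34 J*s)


V0 - E = 0.97 eV = 1.5539e-19 J
kappa = sqrt(2 * m * (V0-E)) / h_bar
= sqrt(2 * 9.109e-31 * 1.5539e-19) / 1.055e-34
= 5.0433e+09 /m
2*kappa*L = 2 * 5.0433e+09 * 0.47e-9
= 4.7407
T = exp(-4.7407) = 8.732494e-03

8.732494e-03


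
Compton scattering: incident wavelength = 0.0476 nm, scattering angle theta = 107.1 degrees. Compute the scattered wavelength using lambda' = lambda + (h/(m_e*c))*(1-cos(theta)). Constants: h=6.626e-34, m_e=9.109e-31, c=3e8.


Compton wavelength: h/(m_e*c) = 2.4247e-12 m
d_lambda = 2.4247e-12 * (1 - cos(107.1 deg))
= 2.4247e-12 * 1.29404
= 3.1377e-12 m = 0.003138 nm
lambda' = 0.0476 + 0.003138
= 0.050738 nm

0.050738


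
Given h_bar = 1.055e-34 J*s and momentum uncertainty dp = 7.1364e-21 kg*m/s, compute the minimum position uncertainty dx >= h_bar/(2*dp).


dx = h_bar / (2 * dp)
= 1.055e-34 / (2 * 7.1364e-21)
= 1.055e-34 / 1.4273e-20
= 7.3917e-15 m

7.3917e-15


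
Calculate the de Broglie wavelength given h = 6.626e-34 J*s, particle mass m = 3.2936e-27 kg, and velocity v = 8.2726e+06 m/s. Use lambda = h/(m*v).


lambda = h / (m * v)
= 6.626e-34 / (3.2936e-27 * 8.2726e+06)
= 6.626e-34 / 2.7247e-20
= 2.4319e-14 m

2.4319e-14


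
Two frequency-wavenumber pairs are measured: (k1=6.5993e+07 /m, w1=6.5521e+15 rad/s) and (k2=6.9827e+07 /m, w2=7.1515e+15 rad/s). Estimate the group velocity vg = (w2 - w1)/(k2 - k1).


vg = (w2 - w1) / (k2 - k1)
= (7.1515e+15 - 6.5521e+15) / (6.9827e+07 - 6.5993e+07)
= 5.9940e+14 / 3.8340e+06
= 1.5634e+08 m/s

1.5634e+08


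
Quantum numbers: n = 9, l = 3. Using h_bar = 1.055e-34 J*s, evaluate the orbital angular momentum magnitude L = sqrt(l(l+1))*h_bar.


L = sqrt(l*(l+1)) * h_bar
= sqrt(3 * 4) * 1.055e-34
= sqrt(12) * 1.055e-34
= 3.4641 * 1.055e-34
= 3.6546e-34 J*s

3.6546e-34


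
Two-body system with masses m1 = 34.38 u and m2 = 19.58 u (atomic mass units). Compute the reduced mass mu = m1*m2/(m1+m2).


mu = m1 * m2 / (m1 + m2)
= 34.38 * 19.58 / (34.38 + 19.58)
= 673.1604 / 53.96
= 12.4752 u

12.4752


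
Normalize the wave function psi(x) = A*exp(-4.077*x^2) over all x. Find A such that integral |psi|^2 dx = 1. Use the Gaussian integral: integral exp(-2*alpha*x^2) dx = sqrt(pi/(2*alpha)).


integral |psi|^2 dx = A^2 * sqrt(pi/(2*alpha)) = 1
A^2 = sqrt(2*alpha/pi)
= sqrt(2 * 4.077 / pi)
= 1.611055
A = sqrt(1.611055)
= 1.2693

1.2693


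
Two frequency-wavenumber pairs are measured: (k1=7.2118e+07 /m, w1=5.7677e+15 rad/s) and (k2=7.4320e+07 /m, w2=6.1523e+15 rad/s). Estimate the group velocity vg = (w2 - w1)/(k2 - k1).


vg = (w2 - w1) / (k2 - k1)
= (6.1523e+15 - 5.7677e+15) / (7.4320e+07 - 7.2118e+07)
= 3.8460e+14 / 2.2020e+06
= 1.7466e+08 m/s

1.7466e+08


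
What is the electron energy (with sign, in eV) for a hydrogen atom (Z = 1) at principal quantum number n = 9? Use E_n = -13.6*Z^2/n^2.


E_n = -13.6 * Z^2 / n^2
= -13.6 * 1^2 / 9^2
= -13.6 * 1 / 81
= -0.1679 eV

-0.1679


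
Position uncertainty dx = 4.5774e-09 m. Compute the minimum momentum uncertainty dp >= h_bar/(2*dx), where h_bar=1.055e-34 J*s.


dp = h_bar / (2 * dx)
= 1.055e-34 / (2 * 4.5774e-09)
= 1.055e-34 / 9.1548e-09
= 1.1524e-26 kg*m/s

1.1524e-26


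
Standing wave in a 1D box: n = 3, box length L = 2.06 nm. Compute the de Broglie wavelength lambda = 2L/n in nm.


lambda = 2L / n
= 2 * 2.06 / 3
= 4.12 / 3
= 1.3733 nm

1.3733


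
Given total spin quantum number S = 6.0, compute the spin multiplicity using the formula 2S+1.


Spin multiplicity = 2S + 1
= 2 * 6.0 + 1
= 12.0 + 1
= 13

13


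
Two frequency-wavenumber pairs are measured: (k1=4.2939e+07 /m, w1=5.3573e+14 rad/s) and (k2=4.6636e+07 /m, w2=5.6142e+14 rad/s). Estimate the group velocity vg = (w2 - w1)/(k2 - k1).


vg = (w2 - w1) / (k2 - k1)
= (5.6142e+14 - 5.3573e+14) / (4.6636e+07 - 4.2939e+07)
= 2.5690e+13 / 3.6970e+06
= 6.9489e+06 m/s

6.9489e+06


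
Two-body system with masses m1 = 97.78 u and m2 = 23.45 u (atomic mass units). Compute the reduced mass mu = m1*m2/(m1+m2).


mu = m1 * m2 / (m1 + m2)
= 97.78 * 23.45 / (97.78 + 23.45)
= 2292.941 / 121.23
= 18.914 u

18.914


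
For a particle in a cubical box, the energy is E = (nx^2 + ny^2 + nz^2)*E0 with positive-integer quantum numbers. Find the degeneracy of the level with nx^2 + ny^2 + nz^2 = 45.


Enumerate all (nx, ny, nz) with nx^2 + ny^2 + nz^2 = 45:
(2,4,5)
(2,5,4)
(4,2,5)
(4,5,2)
(5,2,4)
(5,4,2)
Total degeneracy = 6

6


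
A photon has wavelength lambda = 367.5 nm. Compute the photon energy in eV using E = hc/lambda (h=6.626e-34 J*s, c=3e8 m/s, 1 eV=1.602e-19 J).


E = hc / lambda
= (6.626e-34)(3e8) / (367.5e-9)
= 1.9878e-25 / 3.6750e-07
= 5.4090e-19 J
Converting to eV: 5.4090e-19 / 1.602e-19
= 3.3764 eV

3.3764


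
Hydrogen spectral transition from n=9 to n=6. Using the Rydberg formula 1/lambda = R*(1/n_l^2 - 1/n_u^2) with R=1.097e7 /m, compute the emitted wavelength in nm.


1/lambda = R * (1/n_l^2 - 1/n_u^2)
= 1.097e7 * (1/6^2 - 1/9^2)
= 1.097e7 * (0.027778 - 0.012346)
= 1.097e7 * 0.015432
= 1.6929e+05 /m
lambda = 1 / 1.6929e+05 = 5907.0191 nm

5907.0191


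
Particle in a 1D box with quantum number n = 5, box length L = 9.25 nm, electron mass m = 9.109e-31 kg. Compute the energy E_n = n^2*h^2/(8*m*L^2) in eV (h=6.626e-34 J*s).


E = n^2 * h^2 / (8 * m * L^2)
= 5^2 * (6.626e-34)^2 / (8 * 9.109e-31 * (9.25e-9)^2)
= 25 * 4.3904e-67 / (8 * 9.109e-31 * 8.5562e-17)
= 1.7603e-20 J
= 0.1099 eV

0.1099


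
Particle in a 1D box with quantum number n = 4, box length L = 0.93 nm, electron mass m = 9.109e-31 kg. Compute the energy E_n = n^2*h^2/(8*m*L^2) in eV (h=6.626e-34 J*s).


E = n^2 * h^2 / (8 * m * L^2)
= 4^2 * (6.626e-34)^2 / (8 * 9.109e-31 * (0.93e-9)^2)
= 16 * 4.3904e-67 / (8 * 9.109e-31 * 8.6490e-19)
= 1.1145e-18 J
= 6.9572 eV

6.9572


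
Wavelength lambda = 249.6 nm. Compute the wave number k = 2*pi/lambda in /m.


k = 2 * pi / lambda
= 6.2832 / (249.6e-9)
= 6.2832 / 2.4960e-07
= 2.5173e+07 /m

2.5173e+07


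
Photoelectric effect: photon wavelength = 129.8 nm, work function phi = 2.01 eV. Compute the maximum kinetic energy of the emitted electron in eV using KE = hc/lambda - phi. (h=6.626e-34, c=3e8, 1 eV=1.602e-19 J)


E_photon = hc / lambda
= (6.626e-34)(3e8) / (129.8e-9)
= 1.5314e-18 J
= 9.5595 eV
KE = E_photon - phi
= 9.5595 - 2.01
= 7.5495 eV

7.5495


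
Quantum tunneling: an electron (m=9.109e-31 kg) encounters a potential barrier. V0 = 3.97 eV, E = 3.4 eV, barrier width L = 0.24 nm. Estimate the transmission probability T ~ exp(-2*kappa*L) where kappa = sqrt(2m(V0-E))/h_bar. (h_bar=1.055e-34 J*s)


V0 - E = 0.57 eV = 9.1314e-20 J
kappa = sqrt(2 * m * (V0-E)) / h_bar
= sqrt(2 * 9.109e-31 * 9.1314e-20) / 1.055e-34
= 3.8660e+09 /m
2*kappa*L = 2 * 3.8660e+09 * 0.24e-9
= 1.8557
T = exp(-1.8557) = 1.563434e-01

1.563434e-01


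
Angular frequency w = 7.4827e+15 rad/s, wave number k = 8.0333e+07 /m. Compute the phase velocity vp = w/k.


vp = w / k
= 7.4827e+15 / 8.0333e+07
= 9.3146e+07 m/s

9.3146e+07


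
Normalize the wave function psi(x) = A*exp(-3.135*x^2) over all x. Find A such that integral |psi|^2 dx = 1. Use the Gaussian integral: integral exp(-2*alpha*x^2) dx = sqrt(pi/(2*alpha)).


integral |psi|^2 dx = A^2 * sqrt(pi/(2*alpha)) = 1
A^2 = sqrt(2*alpha/pi)
= sqrt(2 * 3.135 / pi)
= 1.412729
A = sqrt(1.412729)
= 1.1886

1.1886
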